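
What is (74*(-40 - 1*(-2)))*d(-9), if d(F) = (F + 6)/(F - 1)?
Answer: -4218/5 ≈ -843.60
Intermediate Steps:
d(F) = (6 + F)/(-1 + F)
(74*(-40 - 1*(-2)))*d(-9) = (74*(-40 - 1*(-2)))*((6 - 9)/(-1 - 9)) = (74*(-40 + 2))*(-3/(-10)) = (74*(-38))*(-⅒*(-3)) = -2812*3/10 = -4218/5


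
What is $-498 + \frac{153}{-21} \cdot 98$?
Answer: $-1212$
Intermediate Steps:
$-498 + \frac{153}{-21} \cdot 98 = -498 + 153 \left(- \frac{1}{21}\right) 98 = -498 - 714 = -1212$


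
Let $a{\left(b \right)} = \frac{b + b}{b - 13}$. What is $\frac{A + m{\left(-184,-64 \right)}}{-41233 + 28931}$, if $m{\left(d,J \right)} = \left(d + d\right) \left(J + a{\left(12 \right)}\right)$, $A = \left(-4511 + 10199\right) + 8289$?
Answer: $- \frac{46361}{12302} \approx -3.7686$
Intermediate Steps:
$A = 13977$ ($A = 5688 + 8289 = 13977$)
$a{\left(b \right)} = \frac{2 b}{-13 + b}$
$m{\left(d,J \right)} = 2 d \left(-24 + J\right)$ ($m{\left(d,J \right)} = \left(d + d\right) \left(J + 2 \cdot 12 \frac{1}{-13 + 12}\right) = 2 d \left(J + 2 \cdot 12 \frac{1}{-1}\right) = 2 d \left(J + 2 \cdot 12 \left(-1\right)\right) = 2 d \left(J - 24\right) = 2 d \left(-24 + J\right)$)
$\frac{A + m{\left(-184,-64 \right)}}{-41233 + 28931} = \frac{13977 + 2 \left(-184\right) \left(-24 - 64\right)}{-41233 + 28931} = \frac{13977 + 2 \left(-184\right) \left(-88\right)}{-12302} = \left(13977 + 32384\right) \left(- \frac{1}{12302}\right) = 46361 \left(- \frac{1}{12302}\right) = - \frac{46361}{12302}$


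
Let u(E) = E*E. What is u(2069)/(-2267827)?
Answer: -4280761/2267827 ≈ -1.8876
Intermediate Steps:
u(E) = E²
u(2069)/(-2267827) = 2069²/(-2267827) = 4280761*(-1/2267827) = -4280761/2267827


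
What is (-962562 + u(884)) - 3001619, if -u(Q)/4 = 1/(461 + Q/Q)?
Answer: -915725813/231 ≈ -3.9642e+6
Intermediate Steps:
u(Q) = -2/231 (u(Q) = -4/(461 + Q/Q) = -4/(461 + 1) = -4/462 = -4*1/462 = -2/231)
(-962562 + u(884)) - 3001619 = (-962562 - 2/231) - 3001619 = -222351824/231 - 3001619 = -915725813/231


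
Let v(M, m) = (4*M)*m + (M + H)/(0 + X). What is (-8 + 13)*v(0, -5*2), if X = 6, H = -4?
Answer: -10/3 ≈ -3.3333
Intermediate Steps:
v(M, m) = -⅔ + M/6 + 4*M*m (v(M, m) = (4*M)*m + (M - 4)/(0 + 6) = 4*M*m + (-4 + M)/6 = 4*M*m + (-4 + M)*(⅙) = 4*M*m + (-⅔ + M/6) = -⅔ + M/6 + 4*M*m)
(-8 + 13)*v(0, -5*2) = (-8 + 13)*(-⅔ + (⅙)*0 + 4*0*(-5*2)) = 5*(-⅔ + 0 + 4*0*(-10)) = 5*(-⅔ + 0 + 0) = 5*(-⅔) = -10/3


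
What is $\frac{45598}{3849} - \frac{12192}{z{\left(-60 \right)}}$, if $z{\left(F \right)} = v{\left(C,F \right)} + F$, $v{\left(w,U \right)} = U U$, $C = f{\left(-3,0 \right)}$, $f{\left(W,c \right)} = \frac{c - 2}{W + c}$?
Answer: $\frac{9540826}{1135455} \approx 8.4026$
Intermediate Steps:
$f{\left(W,c \right)} = \frac{-2 + c}{W + c}$
$C = \frac{2}{3}$ ($C = \frac{-2 + 0}{-3 + 0} = \frac{1}{-3} \left(-2\right) = \left(- \frac{1}{3}\right) \left(-2\right) = \frac{2}{3} \approx 0.66667$)
$v{\left(w,U \right)} = U^{2}$
$z{\left(F \right)} = F + F^{2}$ ($z{\left(F \right)} = F^{2} + F = F + F^{2}$)
$\frac{45598}{3849} - \frac{12192}{z{\left(-60 \right)}} = \frac{45598}{3849} - \frac{12192}{\left(-60\right) \left(1 - 60\right)} = 45598 \cdot \frac{1}{3849} - \frac{12192}{\left(-60\right) \left(-59\right)} = \frac{45598}{3849} - \frac{12192}{3540} = \frac{45598}{3849} - \frac{1016}{295} = \frac{9540826}{1135455}$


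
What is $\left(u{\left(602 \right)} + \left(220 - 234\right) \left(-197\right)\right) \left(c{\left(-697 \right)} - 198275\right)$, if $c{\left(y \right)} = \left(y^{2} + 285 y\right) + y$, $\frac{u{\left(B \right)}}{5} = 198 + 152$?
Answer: $397569536$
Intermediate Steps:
$u{\left(B \right)} = 1750$ ($u{\left(B \right)} = 5 \left(198 + 152\right) = 5 \cdot 350 = 1750$)
$c{\left(y \right)} = y^{2} + 286 y$
$\left(u{\left(602 \right)} + \left(220 - 234\right) \left(-197\right)\right) \left(c{\left(-697 \right)} - 198275\right) = \left(1750 + \left(220 - 234\right) \left(-197\right)\right) \left(- 697 \left(286 - 697\right) - 198275\right) = \left(1750 - -2758\right) \left(\left(-697\right) \left(-411\right) - 198275\right) = \left(1750 + 2758\right) \left(286467 - 198275\right) = 4508 \cdot 88192 = 397569536$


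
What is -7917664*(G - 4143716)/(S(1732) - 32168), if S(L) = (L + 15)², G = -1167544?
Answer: 2213303794560/158939 ≈ 1.3925e+7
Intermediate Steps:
S(L) = (15 + L)²
-7917664*(G - 4143716)/(S(1732) - 32168) = -7917664*(-1167544 - 4143716)/((15 + 1732)² - 32168) = -7917664*(-5311260/(1747² - 32168)) = -7917664*(-5311260/(3052009 - 32168)) = -7917664/(3019841*(-1/5311260)) = -7917664/(-158939/279540) = -7917664*(-279540/158939) = 2213303794560/158939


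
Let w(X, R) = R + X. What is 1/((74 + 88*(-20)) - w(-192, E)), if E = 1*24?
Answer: -1/1518 ≈ -0.00065876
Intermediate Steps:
E = 24
1/((74 + 88*(-20)) - w(-192, E)) = 1/((74 + 88*(-20)) - (24 - 192)) = 1/((74 - 1760) - 1*(-168)) = 1/(-1686 + 168) = 1/(-1518) = -1/1518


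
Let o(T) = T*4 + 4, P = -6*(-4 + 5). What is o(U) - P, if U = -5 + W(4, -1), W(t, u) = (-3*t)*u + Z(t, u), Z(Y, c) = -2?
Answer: 30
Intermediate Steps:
W(t, u) = -2 - 3*t*u (W(t, u) = (-3*t)*u - 2 = -3*t*u - 2 = -2 - 3*t*u)
P = -6 (P = -6*1 = -6)
U = 5 (U = -5 + (-2 - 3*4*(-1)) = -5 + (-2 + 12) = -5 + 10 = 5)
o(T) = 4 + 4*T (o(T) = 4*T + 4 = 4 + 4*T)
o(U) - P = (4 + 4*5) - 1*(-6) = (4 + 20) + 6 = 24 + 6 = 30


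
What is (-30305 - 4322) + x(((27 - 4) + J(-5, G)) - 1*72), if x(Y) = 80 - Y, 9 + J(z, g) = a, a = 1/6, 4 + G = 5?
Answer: -206935/6 ≈ -34489.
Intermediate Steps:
G = 1 (G = -4 + 5 = 1)
a = ⅙ ≈ 0.16667
J(z, g) = -53/6 (J(z, g) = -9 + ⅙ = -53/6)
(-30305 - 4322) + x(((27 - 4) + J(-5, G)) - 1*72) = (-30305 - 4322) + (80 - (((27 - 4) - 53/6) - 1*72)) = -34627 + (80 - ((23 - 53/6) - 72)) = -34627 + (80 - (85/6 - 72)) = -34627 + (80 - 1*(-347/6)) = -34627 + (80 + 347/6) = -34627 + 827/6 = -206935/6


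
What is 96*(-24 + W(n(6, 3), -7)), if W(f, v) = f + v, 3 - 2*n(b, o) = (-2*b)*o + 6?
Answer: -1392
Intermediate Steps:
n(b, o) = -3/2 + b*o (n(b, o) = 3/2 - ((-2*b)*o + 6)/2 = 3/2 - (-2*b*o + 6)/2 = 3/2 - (6 - 2*b*o)/2 = 3/2 + (-3 + b*o) = -3/2 + b*o)
96*(-24 + W(n(6, 3), -7)) = 96*(-24 + ((-3/2 + 6*3) - 7)) = 96*(-24 + ((-3/2 + 18) - 7)) = 96*(-24 + (33/2 - 7)) = 96*(-24 + 19/2) = 96*(-29/2) = -1392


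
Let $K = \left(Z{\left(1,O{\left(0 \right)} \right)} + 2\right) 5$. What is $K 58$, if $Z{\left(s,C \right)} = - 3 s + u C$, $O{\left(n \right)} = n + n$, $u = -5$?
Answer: $-290$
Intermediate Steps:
$O{\left(n \right)} = 2 n$
$Z{\left(s,C \right)} = - 5 C - 3 s$ ($Z{\left(s,C \right)} = - 3 s - 5 C = - 5 C - 3 s$)
$K = -5$ ($K = \left(\left(- 5 \cdot 2 \cdot 0 - 3\right) + 2\right) 5 = \left(\left(\left(-5\right) 0 - 3\right) + 2\right) 5 = \left(\left(0 - 3\right) + 2\right) 5 = \left(-3 + 2\right) 5 = \left(-1\right) 5 = -5$)
$K 58 = \left(-5\right) 58 = -290$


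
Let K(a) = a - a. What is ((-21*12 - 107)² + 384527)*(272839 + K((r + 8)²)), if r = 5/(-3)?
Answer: 140077725312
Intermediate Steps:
r = -5/3 (r = 5*(-⅓) = -5/3 ≈ -1.6667)
K(a) = 0
((-21*12 - 107)² + 384527)*(272839 + K((r + 8)²)) = ((-21*12 - 107)² + 384527)*(272839 + 0) = ((-252 - 107)² + 384527)*272839 = ((-359)² + 384527)*272839 = (128881 + 384527)*272839 = 513408*272839 = 140077725312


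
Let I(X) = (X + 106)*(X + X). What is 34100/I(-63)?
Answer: -17050/2709 ≈ -6.2938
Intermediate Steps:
I(X) = 2*X*(106 + X) (I(X) = (106 + X)*(2*X) = 2*X*(106 + X))
34100/I(-63) = 34100/((2*(-63)*(106 - 63))) = 34100/((2*(-63)*43)) = 34100/(-5418) = 34100*(-1/5418) = -17050/2709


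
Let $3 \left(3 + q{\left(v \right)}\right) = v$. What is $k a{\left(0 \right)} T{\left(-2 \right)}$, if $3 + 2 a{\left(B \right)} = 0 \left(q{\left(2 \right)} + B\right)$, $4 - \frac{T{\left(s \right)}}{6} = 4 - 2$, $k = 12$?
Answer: $-216$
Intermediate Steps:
$T{\left(s \right)} = 12$ ($T{\left(s \right)} = 24 - 6 \left(4 - 2\right) = 24 - 12 = 12$)
$q{\left(v \right)} = -3 + \frac{v}{3}$
$a{\left(B \right)} = - \frac{3}{2}$ ($a{\left(B \right)} = - \frac{3}{2} + \frac{0 \left(\left(-3 + \frac{1}{3} \cdot 2\right) + B\right)}{2} = - \frac{3}{2} + \frac{0 \left(\left(-3 + \frac{2}{3}\right) + B\right)}{2} = - \frac{3}{2} + \frac{0 \left(- \frac{7}{3} + B\right)}{2} = - \frac{3}{2} + \frac{1}{2} \cdot 0 = - \frac{3}{2} + 0 = - \frac{3}{2}$)
$k a{\left(0 \right)} T{\left(-2 \right)} = 12 \left(- \frac{3}{2}\right) 12 = \left(-18\right) 12 = -216$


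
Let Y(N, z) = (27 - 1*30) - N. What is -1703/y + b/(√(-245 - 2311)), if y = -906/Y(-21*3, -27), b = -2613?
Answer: 17030/151 + 871*I*√71/142 ≈ 112.78 + 51.684*I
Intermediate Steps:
Y(N, z) = -3 - N (Y(N, z) = (27 - 30) - N = -3 - N)
y = -151/10 (y = -906/(-3 - (-21)*3) = -906/(-3 - 1*(-63)) = -906/(-3 + 63) = -906/60 = -906*1/60 = -151/10 ≈ -15.100)
-1703/y + b/(√(-245 - 2311)) = -1703/(-151/10) - 2613/√(-245 - 2311) = -1703*(-10/151) - 2613*(-I*√71/426) = 17030/151 - 2613*(-I*√71/426) = 17030/151 - (-871)*I*√71/142 = 17030/151 + 871*I*√71/142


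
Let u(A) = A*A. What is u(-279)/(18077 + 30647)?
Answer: 77841/48724 ≈ 1.5976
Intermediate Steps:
u(A) = A²
u(-279)/(18077 + 30647) = (-279)²/(18077 + 30647) = 77841/48724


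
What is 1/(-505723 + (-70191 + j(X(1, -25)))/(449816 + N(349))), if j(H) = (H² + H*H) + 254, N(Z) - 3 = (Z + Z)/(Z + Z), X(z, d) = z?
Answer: -89964/45496877959 ≈ -1.9774e-6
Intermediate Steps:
N(Z) = 4 (N(Z) = 3 + (Z + Z)/(Z + Z) = 3 + (2*Z)/((2*Z)) = 3 + (2*Z)*(1/(2*Z)) = 3 + 1 = 4)
j(H) = 254 + 2*H² (j(H) = (H² + H²) + 254 = 2*H² + 254 = 254 + 2*H²)
1/(-505723 + (-70191 + j(X(1, -25)))/(449816 + N(349))) = 1/(-505723 + (-70191 + (254 + 2*1²))/(449816 + 4)) = 1/(-505723 + (-70191 + (254 + 2*1))/449820) = 1/(-505723 + (-70191 + (254 + 2))*(1/449820)) = 1/(-505723 + (-70191 + 256)*(1/449820)) = 1/(-505723 - 69935*1/449820) = 1/(-505723 - 13987/89964) = 1/(-45496877959/89964) = -89964/45496877959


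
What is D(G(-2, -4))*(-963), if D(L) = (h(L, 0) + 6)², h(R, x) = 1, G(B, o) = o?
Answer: -47187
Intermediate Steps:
D(L) = 49 (D(L) = (1 + 6)² = 7² = 49)
D(G(-2, -4))*(-963) = 49*(-963) = -47187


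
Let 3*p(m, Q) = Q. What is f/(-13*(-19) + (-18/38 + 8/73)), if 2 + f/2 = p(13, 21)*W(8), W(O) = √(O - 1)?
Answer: -1387/85521 + 9709*√7/171042 ≈ 0.13396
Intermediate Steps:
W(O) = √(-1 + O)
p(m, Q) = Q/3
f = -4 + 14*√7 (f = -4 + 2*(((⅓)*21)*√(-1 + 8)) = -4 + 2*(7*√7) = -4 + 14*√7 ≈ 33.041)
f/(-13*(-19) + (-18/38 + 8/73)) = (-4 + 14*√7)/(-13*(-19) + (-18/38 + 8/73)) = (-4 + 14*√7)/(247 + (-18*1/38 + 8*(1/73))) = (-4 + 14*√7)/(247 + (-9/19 + 8/73)) = (-4 + 14*√7)/(247 - 505/1387) = (-4 + 14*√7)/(342084/1387) = (-4 + 14*√7)*(1387/342084) = -1387/85521 + 9709*√7/171042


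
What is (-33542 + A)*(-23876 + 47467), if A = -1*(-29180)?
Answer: -102903942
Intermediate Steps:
A = 29180
(-33542 + A)*(-23876 + 47467) = (-33542 + 29180)*(-23876 + 47467) = -4362*23591 = -102903942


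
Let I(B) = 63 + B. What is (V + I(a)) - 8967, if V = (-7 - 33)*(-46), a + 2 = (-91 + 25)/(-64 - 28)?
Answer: -325003/46 ≈ -7065.3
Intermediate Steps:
a = -59/46 (a = -2 + (-91 + 25)/(-64 - 28) = -2 - 66/(-92) = -2 - 66*(-1/92) = -2 + 33/46 = -59/46 ≈ -1.2826)
V = 1840 (V = -40*(-46) = 1840)
(V + I(a)) - 8967 = (1840 + (63 - 59/46)) - 8967 = (1840 + 2839/46) - 8967 = 87479/46 - 8967 = -325003/46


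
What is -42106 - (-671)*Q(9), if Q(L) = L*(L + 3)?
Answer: 30362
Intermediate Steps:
Q(L) = L*(3 + L)
-42106 - (-671)*Q(9) = -42106 - (-671)*9*(3 + 9) = -42106 - (-671)*9*12 = -42106 - (-671)*108 = -42106 - 1*(-72468) = -42106 + 72468 = 30362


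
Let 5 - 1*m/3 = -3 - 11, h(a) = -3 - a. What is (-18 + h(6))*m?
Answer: -1539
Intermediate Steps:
m = 57 (m = 15 - 3*(-3 - 11) = 15 - 3*(-14) = 15 + 42 = 57)
(-18 + h(6))*m = (-18 + (-3 - 1*6))*57 = (-18 + (-3 - 6))*57 = (-18 - 9)*57 = -27*57 = -1539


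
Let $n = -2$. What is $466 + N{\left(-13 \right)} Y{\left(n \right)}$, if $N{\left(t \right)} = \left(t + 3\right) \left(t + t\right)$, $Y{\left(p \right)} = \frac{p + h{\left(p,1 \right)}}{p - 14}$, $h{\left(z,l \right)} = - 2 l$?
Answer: $531$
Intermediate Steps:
$Y{\left(p \right)} = \frac{-2 + p}{-14 + p}$ ($Y{\left(p \right)} = \frac{p - 2}{p - 14} = \frac{p - 2}{-14 + p} = \frac{-2 + p}{-14 + p}$)
$N{\left(t \right)} = 2 t \left(3 + t\right)$ ($N{\left(t \right)} = \left(3 + t\right) 2 t = 2 t \left(3 + t\right)$)
$466 + N{\left(-13 \right)} Y{\left(n \right)} = 466 + 2 \left(-13\right) \left(3 - 13\right) \frac{-2 - 2}{-14 - 2} = 466 + 2 \left(-13\right) \left(-10\right) \frac{1}{-16} \left(-4\right) = 466 + 260 \left(\left(- \frac{1}{16}\right) \left(-4\right)\right) = 466 + 260 \cdot \frac{1}{4} = 466 + 65 = 531$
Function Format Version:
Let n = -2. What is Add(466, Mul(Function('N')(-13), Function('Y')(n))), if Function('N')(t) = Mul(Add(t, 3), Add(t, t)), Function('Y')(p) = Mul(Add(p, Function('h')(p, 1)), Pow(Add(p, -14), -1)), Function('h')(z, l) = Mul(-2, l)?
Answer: 531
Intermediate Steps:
Function('Y')(p) = Mul(Pow(Add(-14, p), -1), Add(-2, p)) (Function('Y')(p) = Mul(Add(p, Mul(-2, 1)), Pow(Add(p, -14), -1)) = Mul(Add(p, -2), Pow(Add(-14, p), -1)) = Mul(Add(-2, p), Pow(Add(-14, p), -1)) = Mul(Pow(Add(-14, p), -1), Add(-2, p)))
Function('N')(t) = Mul(2, t, Add(3, t)) (Function('N')(t) = Mul(Add(3, t), Mul(2, t)) = Mul(2, t, Add(3, t)))
Add(466, Mul(Function('N')(-13), Function('Y')(n))) = Add(466, Mul(Mul(2, -13, Add(3, -13)), Mul(Pow(Add(-14, -2), -1), Add(-2, -2)))) = Add(466, Mul(Mul(2, -13, -10), Mul(Pow(-16, -1), -4))) = Add(466, Mul(260, Mul(Rational(-1, 16), -4))) = Add(466, Mul(260, Rational(1, 4))) = Add(466, 65) = 531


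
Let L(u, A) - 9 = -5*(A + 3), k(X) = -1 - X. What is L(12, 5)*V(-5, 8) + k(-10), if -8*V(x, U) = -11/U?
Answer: 235/64 ≈ 3.6719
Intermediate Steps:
V(x, U) = 11/(8*U) (V(x, U) = -(-11)/(8*U) = 11/(8*U))
L(u, A) = -6 - 5*A (L(u, A) = 9 - 5*(A + 3) = 9 - 5*(3 + A) = 9 + (-15 - 5*A) = -6 - 5*A)
L(12, 5)*V(-5, 8) + k(-10) = (-6 - 5*5)*((11/8)/8) + (-1 - 1*(-10)) = (-6 - 25)*((11/8)*(⅛)) + (-1 + 10) = -31*11/64 + 9 = -341/64 + 9 = 235/64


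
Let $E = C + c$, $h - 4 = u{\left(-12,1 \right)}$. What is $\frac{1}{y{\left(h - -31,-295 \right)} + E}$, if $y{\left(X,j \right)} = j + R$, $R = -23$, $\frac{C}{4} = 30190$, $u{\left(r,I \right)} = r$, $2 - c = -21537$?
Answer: $\frac{1}{141981} \approx 7.0432 \cdot 10^{-6}$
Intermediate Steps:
$c = 21539$ ($c = 2 - -21537 = 2 + 21537 = 21539$)
$h = -8$ ($h = 4 - 12 = -8$)
$C = 120760$ ($C = 4 \cdot 30190 = 120760$)
$y{\left(X,j \right)} = -23 + j$ ($y{\left(X,j \right)} = j - 23 = -23 + j$)
$E = 142299$ ($E = 120760 + 21539 = 142299$)
$\frac{1}{y{\left(h - -31,-295 \right)} + E} = \frac{1}{\left(-23 - 295\right) + 142299} = \frac{1}{-318 + 142299} = \frac{1}{141981}$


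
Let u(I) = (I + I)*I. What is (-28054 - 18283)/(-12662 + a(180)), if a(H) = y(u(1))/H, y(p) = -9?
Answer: 926740/253241 ≈ 3.6595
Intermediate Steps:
u(I) = 2*I**2 (u(I) = (2*I)*I = 2*I**2)
a(H) = -9/H
(-28054 - 18283)/(-12662 + a(180)) = (-28054 - 18283)/(-12662 - 9/180) = -46337/(-12662 - 9*1/180) = -46337/(-12662 - 1/20) = -46337/(-253241/20) = -46337*(-20/253241) = 926740/253241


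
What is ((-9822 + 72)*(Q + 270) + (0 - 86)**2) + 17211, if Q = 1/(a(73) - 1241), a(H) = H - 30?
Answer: -1562123032/599 ≈ -2.6079e+6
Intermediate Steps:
a(H) = -30 + H
Q = -1/1198 (Q = 1/((-30 + 73) - 1241) = 1/(43 - 1241) = 1/(-1198) = -1/1198 ≈ -0.00083472)
((-9822 + 72)*(Q + 270) + (0 - 86)**2) + 17211 = ((-9822 + 72)*(-1/1198 + 270) + (0 - 86)**2) + 17211 = (-9750*323459/1198 + (-86)**2) + 17211 = (-1576862625/599 + 7396) + 17211 = -1572432421/599 + 17211 = -1562123032/599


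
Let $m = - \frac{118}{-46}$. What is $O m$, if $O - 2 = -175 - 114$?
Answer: $- \frac{16933}{23} \approx -736.22$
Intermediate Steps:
$O = -287$ ($O = 2 - 289 = -287$)
$m = \frac{59}{23}$ ($m = \left(-118\right) \left(- \frac{1}{46}\right) = \frac{59}{23} \approx 2.5652$)
$O m = \left(-287\right) \frac{59}{23} = - \frac{16933}{23}$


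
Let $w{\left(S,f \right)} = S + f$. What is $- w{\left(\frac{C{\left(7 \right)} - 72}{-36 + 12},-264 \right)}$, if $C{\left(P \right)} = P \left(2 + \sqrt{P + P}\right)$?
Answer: $\frac{3139}{12} + \frac{7 \sqrt{14}}{24} \approx 262.67$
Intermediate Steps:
$C{\left(P \right)} = P \left(2 + \sqrt{2} \sqrt{P}\right)$ ($C{\left(P \right)} = P \left(2 + \sqrt{2 P}\right) = P \left(2 + \sqrt{2} \sqrt{P}\right)$)
$- w{\left(\frac{C{\left(7 \right)} - 72}{-36 + 12},-264 \right)} = - (\frac{\left(2 \cdot 7 + \sqrt{2} \cdot 7^{\frac{3}{2}}\right) - 72}{-36 + 12} - 264) = - (\frac{\left(14 + \sqrt{2} \cdot 7 \sqrt{7}\right) - 72}{-24} - 264) = - (\left(\left(14 + 7 \sqrt{14}\right) - 72\right) \left(- \frac{1}{24}\right) - 264) = - (\left(-58 + 7 \sqrt{14}\right) \left(- \frac{1}{24}\right) - 264) = - (\left(\frac{29}{12} - \frac{7 \sqrt{14}}{24}\right) - 264) = - (- \frac{3139}{12} - \frac{7 \sqrt{14}}{24}) = \frac{3139}{12} + \frac{7 \sqrt{14}}{24}$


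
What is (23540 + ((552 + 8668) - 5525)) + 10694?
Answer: 37929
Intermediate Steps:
(23540 + ((552 + 8668) - 5525)) + 10694 = (23540 + (9220 - 5525)) + 10694 = (23540 + 3695) + 10694 = 27235 + 10694 = 37929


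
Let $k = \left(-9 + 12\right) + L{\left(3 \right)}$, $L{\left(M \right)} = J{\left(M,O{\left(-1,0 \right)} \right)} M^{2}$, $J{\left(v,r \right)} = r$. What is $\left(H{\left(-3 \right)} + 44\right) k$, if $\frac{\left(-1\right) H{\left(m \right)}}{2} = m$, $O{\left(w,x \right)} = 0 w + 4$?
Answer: $1950$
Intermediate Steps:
$O{\left(w,x \right)} = 4$ ($O{\left(w,x \right)} = 0 + 4 = 4$)
$H{\left(m \right)} = - 2 m$
$L{\left(M \right)} = 4 M^{2}$
$k = 39$ ($k = \left(-9 + 12\right) + 4 \cdot 3^{2} = 3 + 4 \cdot 9 = 3 + 36 = 39$)
$\left(H{\left(-3 \right)} + 44\right) k = \left(\left(-2\right) \left(-3\right) + 44\right) 39 = \left(6 + 44\right) 39 = 50 \cdot 39 = 1950$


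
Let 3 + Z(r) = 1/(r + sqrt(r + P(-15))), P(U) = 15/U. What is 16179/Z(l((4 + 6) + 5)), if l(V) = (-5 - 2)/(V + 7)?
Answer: -35836485/7591 + 355938*I*sqrt(638)/7591 ≈ -4720.9 + 1184.4*I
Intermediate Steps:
l(V) = -7/(7 + V)
Z(r) = -3 + 1/(r + sqrt(-1 + r)) (Z(r) = -3 + 1/(r + sqrt(r + 15/(-15))) = -3 + 1/(r + sqrt(r + 15*(-1/15))) = -3 + 1/(r + sqrt(r - 1)) = -3 + 1/(r + sqrt(-1 + r)))
16179/Z(l((4 + 6) + 5)) = 16179/(((1 - (-21)/(7 + ((4 + 6) + 5)) - 3*sqrt(-1 - 7/(7 + ((4 + 6) + 5))))/(-7/(7 + ((4 + 6) + 5)) + sqrt(-1 - 7/(7 + ((4 + 6) + 5)))))) = 16179/(((1 - (-21)/(7 + (10 + 5)) - 3*sqrt(-1 - 7/(7 + (10 + 5))))/(-7/(7 + (10 + 5)) + sqrt(-1 - 7/(7 + (10 + 5)))))) = 16179/(((1 - (-21)/(7 + 15) - 3*sqrt(-1 - 7/(7 + 15)))/(-7/(7 + 15) + sqrt(-1 - 7/(7 + 15))))) = 16179/(((1 - (-21)/22 - 3*sqrt(-1 - 7/22))/(-7/22 + sqrt(-1 - 7/22)))) = 16179/(((1 - (-21)/22 - 3*sqrt(-1 - 7*1/22))/(-7*1/22 + sqrt(-1 - 7*1/22)))) = 16179/(((1 - 3*(-7/22) - 3*sqrt(-1 - 7/22))/(-7/22 + sqrt(-1 - 7/22)))) = 16179/(((1 + 21/22 - 3*I*sqrt(638)/22)/(-7/22 + sqrt(-29/22)))) = 16179/(((1 + 21/22 - 3*I*sqrt(638)/22)/(-7/22 + I*sqrt(638)/22))) = 16179/(((43/22 - 3*I*sqrt(638)/22)/(-7/22 + I*sqrt(638)/22))) = 16179*((-7/22 + I*sqrt(638)/22)/(43/22 - 3*I*sqrt(638)/22)) = 16179*(-7/22 + I*sqrt(638)/22)/(43/22 - 3*I*sqrt(638)/22)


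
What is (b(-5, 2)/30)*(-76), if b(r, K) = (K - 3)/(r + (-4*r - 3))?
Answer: 19/90 ≈ 0.21111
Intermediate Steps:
b(r, K) = (-3 + K)/(-3 - 3*r) (b(r, K) = (-3 + K)/(r + (-3 - 4*r)) = (-3 + K)/(-3 - 3*r))
(b(-5, 2)/30)*(-76) = (((3 - 1*2)/(3*(1 - 5)))/30)*(-76) = (((⅓)*(3 - 2)/(-4))*(1/30))*(-76) = (((⅓)*(-¼)*1)*(1/30))*(-76) = -1/12*1/30*(-76) = -1/360*(-76) = 19/90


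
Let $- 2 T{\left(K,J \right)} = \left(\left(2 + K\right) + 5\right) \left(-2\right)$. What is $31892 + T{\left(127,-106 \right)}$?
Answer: $32026$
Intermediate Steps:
$T{\left(K,J \right)} = 7 + K$ ($T{\left(K,J \right)} = - \frac{\left(\left(2 + K\right) + 5\right) \left(-2\right)}{2} = - \frac{\left(7 + K\right) \left(-2\right)}{2} = - \frac{-14 - 2 K}{2} = 7 + K$)
$31892 + T{\left(127,-106 \right)} = 31892 + \left(7 + 127\right) = 31892 + 134 = 32026$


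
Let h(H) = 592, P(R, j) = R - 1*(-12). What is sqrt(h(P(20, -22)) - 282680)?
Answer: 2*I*sqrt(70522) ≈ 531.12*I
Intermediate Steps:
P(R, j) = 12 + R (P(R, j) = R + 12 = 12 + R)
sqrt(h(P(20, -22)) - 282680) = sqrt(592 - 282680) = sqrt(-282088) = 2*I*sqrt(70522)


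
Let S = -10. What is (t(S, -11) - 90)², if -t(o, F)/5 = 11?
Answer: 21025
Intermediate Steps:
t(o, F) = -55 (t(o, F) = -5*11 = -55)
(t(S, -11) - 90)² = (-55 - 90)² = (-145)² = 21025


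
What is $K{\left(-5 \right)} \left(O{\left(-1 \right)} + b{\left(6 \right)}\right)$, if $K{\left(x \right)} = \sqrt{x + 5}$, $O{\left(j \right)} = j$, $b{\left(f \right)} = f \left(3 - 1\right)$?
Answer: $0$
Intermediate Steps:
$b{\left(f \right)} = 2 f$ ($b{\left(f \right)} = f 2 = 2 f$)
$K{\left(x \right)} = \sqrt{5 + x}$
$K{\left(-5 \right)} \left(O{\left(-1 \right)} + b{\left(6 \right)}\right) = \sqrt{5 - 5} \left(-1 + 2 \cdot 6\right) = \sqrt{0} \left(-1 + 12\right) = 0 \cdot 11 = 0$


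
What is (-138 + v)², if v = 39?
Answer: 9801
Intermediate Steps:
(-138 + v)² = (-138 + 39)² = (-99)² = 9801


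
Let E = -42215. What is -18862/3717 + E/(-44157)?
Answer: -225325393/54710523 ≈ -4.1185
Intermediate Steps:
-18862/3717 + E/(-44157) = -18862/3717 - 42215/(-44157) = -18862*1/3717 - 42215*(-1/44157) = -18862/3717 + 42215/44157 = -225325393/54710523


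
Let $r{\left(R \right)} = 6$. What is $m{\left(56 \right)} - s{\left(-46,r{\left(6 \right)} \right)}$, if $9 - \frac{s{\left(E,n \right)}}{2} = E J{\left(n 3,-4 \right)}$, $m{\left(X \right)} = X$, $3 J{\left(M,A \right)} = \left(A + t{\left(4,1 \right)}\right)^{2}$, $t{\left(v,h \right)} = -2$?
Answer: $-1066$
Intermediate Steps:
$J{\left(M,A \right)} = \frac{\left(-2 + A\right)^{2}}{3}$ ($J{\left(M,A \right)} = \frac{\left(A - 2\right)^{2}}{3} = \frac{\left(-2 + A\right)^{2}}{3}$)
$s{\left(E,n \right)} = 18 - 24 E$ ($s{\left(E,n \right)} = 18 - 2 E \frac{\left(-2 - 4\right)^{2}}{3} = 18 - 2 E \frac{\left(-6\right)^{2}}{3} = 18 - 2 E \frac{1}{3} \cdot 36 = 18 - 2 E 12 = 18 - 2 \cdot 12 E = 18 - 24 E$)
$m{\left(56 \right)} - s{\left(-46,r{\left(6 \right)} \right)} = 56 - \left(18 - -1104\right) = 56 - \left(18 + 1104\right) = 56 - 1122 = -1066$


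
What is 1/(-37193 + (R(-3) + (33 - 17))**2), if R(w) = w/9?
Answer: -9/332528 ≈ -2.7065e-5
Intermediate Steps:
R(w) = w/9 (R(w) = w*(1/9) = w/9)
1/(-37193 + (R(-3) + (33 - 17))**2) = 1/(-37193 + ((1/9)*(-3) + (33 - 17))**2) = 1/(-37193 + (-1/3 + 16)**2) = 1/(-37193 + (47/3)**2) = 1/(-37193 + 2209/9) = 1/(-332528/9) = -9/332528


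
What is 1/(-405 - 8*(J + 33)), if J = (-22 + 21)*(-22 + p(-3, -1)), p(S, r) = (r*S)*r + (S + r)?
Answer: -1/901 ≈ -0.0011099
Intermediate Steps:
p(S, r) = S + r + S*r² (p(S, r) = (S*r)*r + (S + r) = S*r² + (S + r) = S + r + S*r²)
J = 29 (J = (-22 + 21)*(-22 + (-3 - 1 - 3*(-1)²)) = -(-22 + (-3 - 1 - 3*1)) = -(-22 + (-3 - 1 - 3)) = -(-22 - 7) = -1*(-29) = 29)
1/(-405 - 8*(J + 33)) = 1/(-405 - 8*(29 + 33)) = 1/(-405 - 8*62) = 1/(-405 - 496) = 1/(-901) = -1/901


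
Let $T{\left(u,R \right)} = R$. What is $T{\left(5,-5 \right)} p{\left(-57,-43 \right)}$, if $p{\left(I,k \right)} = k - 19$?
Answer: $310$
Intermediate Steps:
$p{\left(I,k \right)} = -19 + k$
$T{\left(5,-5 \right)} p{\left(-57,-43 \right)} = - 5 \left(-19 - 43\right) = \left(-5\right) \left(-62\right) = 310$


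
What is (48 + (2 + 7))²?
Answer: 3249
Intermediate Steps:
(48 + (2 + 7))² = (48 + 9)² = 57² = 3249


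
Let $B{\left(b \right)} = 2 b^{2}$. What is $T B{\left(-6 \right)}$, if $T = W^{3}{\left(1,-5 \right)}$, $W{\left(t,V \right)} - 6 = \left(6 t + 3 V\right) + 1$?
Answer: $-576$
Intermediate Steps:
$W{\left(t,V \right)} = 7 + 3 V + 6 t$ ($W{\left(t,V \right)} = 6 + \left(\left(6 t + 3 V\right) + 1\right) = 6 + \left(\left(3 V + 6 t\right) + 1\right) = 6 + \left(1 + 3 V + 6 t\right) = 7 + 3 V + 6 t$)
$T = -8$ ($T = \left(7 + 3 \left(-5\right) + 6 \cdot 1\right)^{3} = \left(7 - 15 + 6\right)^{3} = \left(-2\right)^{3} = -8$)
$T B{\left(-6 \right)} = - 8 \cdot 2 \left(-6\right)^{2} = - 8 \cdot 2 \cdot 36 = \left(-8\right) 72 = -576$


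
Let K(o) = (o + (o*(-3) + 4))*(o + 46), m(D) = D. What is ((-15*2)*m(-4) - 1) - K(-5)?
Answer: -455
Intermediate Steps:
K(o) = (4 - 2*o)*(46 + o) (K(o) = (o + (-3*o + 4))*(46 + o) = (o + (4 - 3*o))*(46 + o) = (4 - 2*o)*(46 + o))
((-15*2)*m(-4) - 1) - K(-5) = (-15*2*(-4) - 1) - (184 - 88*(-5) - 2*(-5)**2) = (-30*(-4) - 1) - (184 + 440 - 2*25) = (120 - 1) - (184 + 440 - 50) = 119 - 1*574 = 119 - 574 = -455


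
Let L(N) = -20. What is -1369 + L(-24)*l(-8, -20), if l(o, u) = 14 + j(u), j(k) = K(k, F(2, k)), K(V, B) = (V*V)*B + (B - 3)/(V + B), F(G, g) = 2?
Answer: -158851/9 ≈ -17650.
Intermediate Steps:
K(V, B) = B*V² + (-3 + B)/(B + V) (K(V, B) = V²*B + (-3 + B)/(B + V) = B*V² + (-3 + B)/(B + V))
j(k) = (-1 + 2*k³ + 4*k²)/(2 + k) (j(k) = (-3 + 2 + 2*k³ + 2²*k²)/(2 + k) = (-3 + 2 + 2*k³ + 4*k²)/(2 + k) = (-1 + 2*k³ + 4*k²)/(2 + k))
l(o, u) = 14 + (-1 + 2*u³ + 4*u²)/(2 + u)
-1369 + L(-24)*l(-8, -20) = -1369 - 20*(27 + 2*(-20)³ + 4*(-20)² + 14*(-20))/(2 - 20) = -1369 - 20*(27 + 2*(-8000) + 4*400 - 280)/(-18) = -1369 - (-10)*(27 - 16000 + 1600 - 280)/9 = -1369 - (-10)*(-14653)/9 = -1369 - 20*14653/18 = -1369 - 146530/9 = -158851/9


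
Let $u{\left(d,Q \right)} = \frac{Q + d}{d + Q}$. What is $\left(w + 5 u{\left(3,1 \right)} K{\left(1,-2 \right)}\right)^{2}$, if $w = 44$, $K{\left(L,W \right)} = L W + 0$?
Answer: $1156$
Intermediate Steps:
$K{\left(L,W \right)} = L W$
$u{\left(d,Q \right)} = 1$ ($u{\left(d,Q \right)} = \frac{Q + d}{Q + d} = 1$)
$\left(w + 5 u{\left(3,1 \right)} K{\left(1,-2 \right)}\right)^{2} = \left(44 + 5 \cdot 1 \cdot 1 \left(-2\right)\right)^{2} = \left(44 + 5 \left(-2\right)\right)^{2} = \left(44 - 10\right)^{2} = 34^{2} = 1156$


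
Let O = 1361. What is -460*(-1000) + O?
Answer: 461361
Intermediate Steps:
-460*(-1000) + O = -460*(-1000) + 1361 = 460000 + 1361 = 461361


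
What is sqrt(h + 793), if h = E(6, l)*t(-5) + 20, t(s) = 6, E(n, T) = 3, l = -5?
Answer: sqrt(831) ≈ 28.827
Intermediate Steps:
h = 38 (h = 3*6 + 20 = 18 + 20 = 38)
sqrt(h + 793) = sqrt(38 + 793) = sqrt(831)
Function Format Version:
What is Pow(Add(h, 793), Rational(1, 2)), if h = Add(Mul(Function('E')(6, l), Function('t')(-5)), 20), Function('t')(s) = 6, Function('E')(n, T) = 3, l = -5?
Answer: Pow(831, Rational(1, 2)) ≈ 28.827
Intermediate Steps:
h = 38 (h = Add(Mul(3, 6), 20) = Add(18, 20) = 38)
Pow(Add(h, 793), Rational(1, 2)) = Pow(Add(38, 793), Rational(1, 2)) = Pow(831, Rational(1, 2))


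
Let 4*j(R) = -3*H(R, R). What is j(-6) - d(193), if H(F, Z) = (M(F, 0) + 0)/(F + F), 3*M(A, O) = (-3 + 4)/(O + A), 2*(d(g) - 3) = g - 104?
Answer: -13681/288 ≈ -47.503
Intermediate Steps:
d(g) = -49 + g/2 (d(g) = 3 + (g - 104)/2 = 3 + (-104 + g)/2 = 3 + (-52 + g/2) = -49 + g/2)
M(A, O) = 1/(3*(A + O)) (M(A, O) = ((-3 + 4)/(O + A))/3 = (1/(A + O))/3 = 1/(3*(A + O)))
H(F, Z) = 1/(6*F²) (H(F, Z) = (1/(3*(F + 0)) + 0)/(F + F) = (1/(3*F) + 0)/((2*F)) = (1/(3*F))*(1/(2*F)) = 1/(6*F²))
j(R) = -1/(8*R²) (j(R) = (-1/(2*R²))/4 = -1/(8*R²))
j(-6) - d(193) = -⅛/(-6)² - (-49 + (½)*193) = -⅛*1/36 - (-49 + 193/2) = -1/288 - 1*95/2 = -1/288 - 95/2 = -13681/288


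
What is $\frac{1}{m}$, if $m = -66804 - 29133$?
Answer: $- \frac{1}{95937} \approx -1.0424 \cdot 10^{-5}$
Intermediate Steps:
$m = -95937$ ($m = -66804 - 29133 = -95937$)
$\frac{1}{m} = \frac{1}{-95937} = - \frac{1}{95937}$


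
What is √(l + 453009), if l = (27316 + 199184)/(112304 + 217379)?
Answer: 3*√5470891305848989/329683 ≈ 673.06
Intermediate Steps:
l = 226500/329683 ≈ 0.68702
√(l + 453009) = √(226500/329683 + 453009) = √(149349592647/329683) = 3*√5470891305848989/329683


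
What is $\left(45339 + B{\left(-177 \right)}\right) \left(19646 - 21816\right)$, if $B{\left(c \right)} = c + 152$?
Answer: $-98331380$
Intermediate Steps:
$B{\left(c \right)} = 152 + c$
$\left(45339 + B{\left(-177 \right)}\right) \left(19646 - 21816\right) = \left(45339 + \left(152 - 177\right)\right) \left(19646 - 21816\right) = \left(45339 - 25\right) \left(-2170\right) = 45314 \left(-2170\right) = -98331380$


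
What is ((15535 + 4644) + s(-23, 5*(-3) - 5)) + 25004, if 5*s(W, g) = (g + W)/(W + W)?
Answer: 10392133/230 ≈ 45183.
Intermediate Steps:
s(W, g) = (W + g)/(10*W) (s(W, g) = ((g + W)/(W + W))/5 = ((W + g)/((2*W)))/5 = ((W + g)*(1/(2*W)))/5 = ((W + g)/(2*W))/5 = (W + g)/(10*W))
((15535 + 4644) + s(-23, 5*(-3) - 5)) + 25004 = ((15535 + 4644) + (1/10)*(-23 + (5*(-3) - 5))/(-23)) + 25004 = (20179 + (1/10)*(-1/23)*(-23 + (-15 - 5))) + 25004 = (20179 + (1/10)*(-1/23)*(-23 - 20)) + 25004 = (20179 + (1/10)*(-1/23)*(-43)) + 25004 = (20179 + 43/230) + 25004 = 4641213/230 + 25004 = 10392133/230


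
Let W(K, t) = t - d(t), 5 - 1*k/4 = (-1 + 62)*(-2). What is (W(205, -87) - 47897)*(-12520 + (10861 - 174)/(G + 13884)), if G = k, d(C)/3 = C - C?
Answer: 1080702563694/1799 ≈ 6.0072e+8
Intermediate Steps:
d(C) = 0 (d(C) = 3*(C - C) = 3*0 = 0)
k = 508 (k = 20 - 4*(-1 + 62)*(-2) = 20 - 244*(-2) = 20 - 4*(-122) = 20 + 488 = 508)
G = 508
W(K, t) = t (W(K, t) = t - 1*0 = t + 0 = t)
(W(205, -87) - 47897)*(-12520 + (10861 - 174)/(G + 13884)) = (-87 - 47897)*(-12520 + (10861 - 174)/(508 + 13884)) = -47984*(-12520 + 10687/14392) = -47984*(-180177153/14392) = 1080702563694/1799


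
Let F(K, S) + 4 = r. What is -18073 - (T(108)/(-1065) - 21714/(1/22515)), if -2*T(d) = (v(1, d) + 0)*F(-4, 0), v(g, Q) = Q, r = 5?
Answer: 173549786117/355 ≈ 4.8887e+8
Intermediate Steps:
F(K, S) = 1 (F(K, S) = -4 + 5 = 1)
T(d) = -d/2 (T(d) = -(d + 0)/2 = -d/2)
-18073 - (T(108)/(-1065) - 21714/(1/22515)) = -18073 - (-½*108/(-1065) - 21714/(1/22515)) = -18073 - (-54*(-1/1065) - 21714/1/22515) = -18073 - (18/355 - 21714*22515) = -18073 - (18/355 - 488890710) = -18073 - 1*(-173556202032/355) = -18073 + 173556202032/355 = 173549786117/355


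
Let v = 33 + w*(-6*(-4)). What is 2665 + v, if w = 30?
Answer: 3418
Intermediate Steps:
v = 753 (v = 33 + 30*(-6*(-4)) = 33 + 30*24 = 33 + 720 = 753)
2665 + v = 2665 + 753 = 3418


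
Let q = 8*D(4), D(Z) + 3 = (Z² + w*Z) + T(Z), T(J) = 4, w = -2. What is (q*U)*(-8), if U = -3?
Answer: 1728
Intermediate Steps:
D(Z) = 1 + Z² - 2*Z (D(Z) = -3 + ((Z² - 2*Z) + 4) = -3 + (4 + Z² - 2*Z) = 1 + Z² - 2*Z)
q = 72 (q = 8*(1 + 4² - 2*4) = 8*(1 + 16 - 8) = 8*9 = 72)
(q*U)*(-8) = (72*(-3))*(-8) = -216*(-8) = 1728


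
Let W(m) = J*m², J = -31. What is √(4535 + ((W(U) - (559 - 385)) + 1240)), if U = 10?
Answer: √2501 ≈ 50.010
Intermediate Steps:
W(m) = -31*m²
√(4535 + ((W(U) - (559 - 385)) + 1240)) = √(4535 + ((-31*10² - (559 - 385)) + 1240)) = √(4535 + ((-31*100 - 1*174) + 1240)) = √(4535 + ((-3100 - 174) + 1240)) = √(4535 + (-3274 + 1240)) = √(4535 - 2034) = √2501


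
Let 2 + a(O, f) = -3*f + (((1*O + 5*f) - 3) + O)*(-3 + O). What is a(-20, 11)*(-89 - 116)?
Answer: 63755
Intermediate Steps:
a(O, f) = -2 - 3*f + (-3 + O)*(-3 + 2*O + 5*f) (a(O, f) = -2 + (-3*f + (((1*O + 5*f) - 3) + O)*(-3 + O)) = -2 + (-3*f + (((O + 5*f) - 3) + O)*(-3 + O)) = -2 + (-3*f + ((-3 + O + 5*f) + O)*(-3 + O)) = -2 + (-3*f + (-3 + 2*O + 5*f)*(-3 + O)) = -2 + (-3*f + (-3 + O)*(-3 + 2*O + 5*f)) = -2 - 3*f + (-3 + O)*(-3 + 2*O + 5*f))
a(-20, 11)*(-89 - 116) = (7 - 18*11 - 9*(-20) + 2*(-20)**2 + 5*(-20)*11)*(-89 - 116) = (7 - 198 + 180 + 2*400 - 1100)*(-205) = (7 - 198 + 180 + 800 - 1100)*(-205) = -311*(-205) = 63755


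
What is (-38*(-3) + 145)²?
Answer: 67081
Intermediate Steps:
(-38*(-3) + 145)² = (114 + 145)² = 259² = 67081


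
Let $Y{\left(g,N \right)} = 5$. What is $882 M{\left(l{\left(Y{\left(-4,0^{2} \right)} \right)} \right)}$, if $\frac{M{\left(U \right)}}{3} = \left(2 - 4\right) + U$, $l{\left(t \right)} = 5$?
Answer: $7938$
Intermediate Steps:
$M{\left(U \right)} = -6 + 3 U$ ($M{\left(U \right)} = 3 \left(\left(2 - 4\right) + U\right) = 3 \left(-2 + U\right) = -6 + 3 U$)
$882 M{\left(l{\left(Y{\left(-4,0^{2} \right)} \right)} \right)} = 882 \left(-6 + 3 \cdot 5\right) = 882 \left(-6 + 15\right) = 882 \cdot 9 = 7938$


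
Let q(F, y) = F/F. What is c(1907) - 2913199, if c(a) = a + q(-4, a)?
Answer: -2911291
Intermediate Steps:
q(F, y) = 1
c(a) = 1 + a (c(a) = a + 1 = 1 + a)
c(1907) - 2913199 = (1 + 1907) - 2913199 = 1908 - 2913199 = -2911291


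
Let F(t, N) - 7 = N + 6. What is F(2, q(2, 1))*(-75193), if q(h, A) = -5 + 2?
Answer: -751930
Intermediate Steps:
q(h, A) = -3
F(t, N) = 13 + N (F(t, N) = 7 + (N + 6) = 7 + (6 + N) = 13 + N)
F(2, q(2, 1))*(-75193) = (13 - 3)*(-75193) = 10*(-75193) = -751930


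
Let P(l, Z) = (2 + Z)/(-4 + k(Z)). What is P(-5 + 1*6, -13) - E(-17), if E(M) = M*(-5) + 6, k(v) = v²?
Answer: -1366/15 ≈ -91.067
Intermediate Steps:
P(l, Z) = (2 + Z)/(-4 + Z²)
E(M) = 6 - 5*M (E(M) = -5*M + 6 = 6 - 5*M)
P(-5 + 1*6, -13) - E(-17) = 1/(-2 - 13) - (6 - 5*(-17)) = 1/(-15) - (6 + 85) = -1/15 - 1*91 = -1/15 - 91 = -1366/15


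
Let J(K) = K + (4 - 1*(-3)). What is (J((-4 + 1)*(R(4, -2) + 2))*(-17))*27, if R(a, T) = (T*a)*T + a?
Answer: 27081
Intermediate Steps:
R(a, T) = a + a*T² (R(a, T) = a*T² + a = a + a*T²)
J(K) = 7 + K (J(K) = K + (4 + 3) = K + 7 = 7 + K)
(J((-4 + 1)*(R(4, -2) + 2))*(-17))*27 = ((7 + (-4 + 1)*(4*(1 + (-2)²) + 2))*(-17))*27 = ((7 - 3*(4*(1 + 4) + 2))*(-17))*27 = ((7 - 3*(4*5 + 2))*(-17))*27 = ((7 - 3*(20 + 2))*(-17))*27 = ((7 - 3*22)*(-17))*27 = ((7 - 66)*(-17))*27 = -59*(-17)*27 = 1003*27 = 27081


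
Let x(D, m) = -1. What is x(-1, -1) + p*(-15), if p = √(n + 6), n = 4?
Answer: -1 - 15*√10 ≈ -48.434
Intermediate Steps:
p = √10 (p = √(4 + 6) = √10 ≈ 3.1623)
x(-1, -1) + p*(-15) = -1 + √10*(-15) = -1 - 15*√10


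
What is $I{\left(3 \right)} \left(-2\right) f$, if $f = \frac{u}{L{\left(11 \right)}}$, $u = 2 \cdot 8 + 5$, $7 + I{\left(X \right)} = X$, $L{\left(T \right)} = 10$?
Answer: $\frac{84}{5} \approx 16.8$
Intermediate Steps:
$I{\left(X \right)} = -7 + X$
$u = 21$ ($u = 16 + 5 = 21$)
$f = \frac{21}{10} \approx 2.1$
$I{\left(3 \right)} \left(-2\right) f = \left(-7 + 3\right) \left(-2\right) \frac{21}{10} = \left(-4\right) \left(-2\right) \frac{21}{10} = 8 \cdot \frac{21}{10} = \frac{84}{5}$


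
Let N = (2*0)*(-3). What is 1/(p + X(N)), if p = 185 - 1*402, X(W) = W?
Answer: -1/217 ≈ -0.0046083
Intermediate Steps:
N = 0 (N = 0*(-3) = 0)
p = -217 (p = 185 - 402 = -217)
1/(p + X(N)) = 1/(-217 + 0) = 1/(-217) = -1/217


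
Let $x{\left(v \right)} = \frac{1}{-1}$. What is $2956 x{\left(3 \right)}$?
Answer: $-2956$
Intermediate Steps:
$x{\left(v \right)} = -1$
$2956 x{\left(3 \right)} = 2956 \left(-1\right) = -2956$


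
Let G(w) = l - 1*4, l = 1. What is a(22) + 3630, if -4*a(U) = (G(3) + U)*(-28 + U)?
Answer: 7317/2 ≈ 3658.5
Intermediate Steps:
G(w) = -3 (G(w) = 1 - 1*4 = 1 - 4 = -3)
a(U) = -(-28 + U)*(-3 + U)/4 (a(U) = -(-3 + U)*(-28 + U)/4 = -(-28 + U)*(-3 + U)/4)
a(22) + 3630 = (-21 - ¼*22² + (31/4)*22) + 3630 = (-21 - ¼*484 + 341/2) + 3630 = (-21 - 121 + 341/2) + 3630 = 57/2 + 3630 = 7317/2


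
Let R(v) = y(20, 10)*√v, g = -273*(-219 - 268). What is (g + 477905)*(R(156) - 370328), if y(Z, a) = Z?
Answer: -226217080768 + 24434240*√39 ≈ -2.2606e+11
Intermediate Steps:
g = 132951 (g = -273*(-487) = 132951)
R(v) = 20*√v
(g + 477905)*(R(156) - 370328) = (132951 + 477905)*(20*√156 - 370328) = 610856*(20*(2*√39) - 370328) = 610856*(40*√39 - 370328) = 610856*(-370328 + 40*√39) = -226217080768 + 24434240*√39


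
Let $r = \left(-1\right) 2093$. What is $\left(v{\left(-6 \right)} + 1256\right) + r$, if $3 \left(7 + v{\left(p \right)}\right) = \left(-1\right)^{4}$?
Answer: $- \frac{2531}{3} \approx -843.67$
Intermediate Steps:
$r = -2093$
$v{\left(p \right)} = - \frac{20}{3}$ ($v{\left(p \right)} = -7 + \frac{\left(-1\right)^{4}}{3} = -7 + \frac{1}{3} \cdot 1 = -7 + \frac{1}{3} = - \frac{20}{3}$)
$\left(v{\left(-6 \right)} + 1256\right) + r = \left(- \frac{20}{3} + 1256\right) - 2093 = \frac{3748}{3} - 2093 = - \frac{2531}{3}$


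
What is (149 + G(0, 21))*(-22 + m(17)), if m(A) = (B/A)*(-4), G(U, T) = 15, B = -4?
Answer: -58712/17 ≈ -3453.6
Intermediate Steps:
m(A) = 16/A (m(A) = -4/A*(-4) = 16/A)
(149 + G(0, 21))*(-22 + m(17)) = (149 + 15)*(-22 + 16/17) = 164*(-22 + 16*(1/17)) = 164*(-22 + 16/17) = 164*(-358/17) = -58712/17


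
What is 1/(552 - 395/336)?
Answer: 336/185077 ≈ 0.0018155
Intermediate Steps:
1/(552 - 395/336) = 1/(185077/336) = 336/185077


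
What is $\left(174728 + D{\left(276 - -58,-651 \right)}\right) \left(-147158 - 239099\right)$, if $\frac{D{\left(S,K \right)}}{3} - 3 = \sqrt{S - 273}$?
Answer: $-67493389409 - 1158771 \sqrt{61} \approx -6.7502 \cdot 10^{10}$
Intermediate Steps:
$D{\left(S,K \right)} = 9 + 3 \sqrt{-273 + S}$ ($D{\left(S,K \right)} = 9 + 3 \sqrt{S - 273} = 9 + 3 \sqrt{-273 + S}$)
$\left(174728 + D{\left(276 - -58,-651 \right)}\right) \left(-147158 - 239099\right) = \left(174728 + \left(9 + 3 \sqrt{-273 + \left(276 - -58\right)}\right)\right) \left(-147158 - 239099\right) = \left(174728 + \left(9 + 3 \sqrt{-273 + \left(276 + 58\right)}\right)\right) \left(-386257\right) = \left(174728 + \left(9 + 3 \sqrt{-273 + 334}\right)\right) \left(-386257\right) = \left(174728 + \left(9 + 3 \sqrt{61}\right)\right) \left(-386257\right) = \left(174737 + 3 \sqrt{61}\right) \left(-386257\right) = -67493389409 - 1158771 \sqrt{61}$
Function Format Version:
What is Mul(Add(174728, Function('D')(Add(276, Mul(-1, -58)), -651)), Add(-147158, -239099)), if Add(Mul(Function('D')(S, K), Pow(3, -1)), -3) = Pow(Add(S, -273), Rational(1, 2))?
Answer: Add(-67493389409, Mul(-1158771, Pow(61, Rational(1, 2)))) ≈ -6.7502e+10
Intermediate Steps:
Function('D')(S, K) = Add(9, Mul(3, Pow(Add(-273, S), Rational(1, 2)))) (Function('D')(S, K) = Add(9, Mul(3, Pow(Add(S, -273), Rational(1, 2)))) = Add(9, Mul(3, Pow(Add(-273, S), Rational(1, 2)))))
Mul(Add(174728, Function('D')(Add(276, Mul(-1, -58)), -651)), Add(-147158, -239099)) = Mul(Add(174728, Add(9, Mul(3, Pow(Add(-273, Add(276, Mul(-1, -58))), Rational(1, 2))))), Add(-147158, -239099)) = Mul(Add(174728, Add(9, Mul(3, Pow(Add(-273, Add(276, 58)), Rational(1, 2))))), -386257) = Mul(Add(174728, Add(9, Mul(3, Pow(Add(-273, 334), Rational(1, 2))))), -386257) = Mul(Add(174728, Add(9, Mul(3, Pow(61, Rational(1, 2))))), -386257) = Mul(Add(174737, Mul(3, Pow(61, Rational(1, 2)))), -386257) = Add(-67493389409, Mul(-1158771, Pow(61, Rational(1, 2))))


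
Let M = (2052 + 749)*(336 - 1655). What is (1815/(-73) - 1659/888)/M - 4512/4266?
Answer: -60032626567105/56759959418472 ≈ -1.0577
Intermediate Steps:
M = -3694519 (M = 2801*(-1319) = -3694519)
(1815/(-73) - 1659/888)/M - 4512/4266 = (1815/(-73) - 1659/888)/(-3694519) - 4512/4266 = (1815*(-1/73) - 1659*1/888)*(-1/3694519) - 4512*1/4266 = (-1815/73 - 553/296)*(-1/3694519) - 752/711 = -577609/21608*(-1/3694519) - 752/711 = 577609/79831166552 - 752/711 = -60032626567105/56759959418472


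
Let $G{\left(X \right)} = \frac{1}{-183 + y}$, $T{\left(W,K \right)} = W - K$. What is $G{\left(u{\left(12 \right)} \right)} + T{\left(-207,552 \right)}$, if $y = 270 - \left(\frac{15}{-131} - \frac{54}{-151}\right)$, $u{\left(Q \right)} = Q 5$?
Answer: $- \frac{1302528961}{1716138} \approx -758.99$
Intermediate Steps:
$u{\left(Q \right)} = 5 Q$
$y = \frac{5336061}{19781}$ ($y = 270 - \left(15 \left(- \frac{1}{131}\right) - - \frac{54}{151}\right) = 270 - \left(- \frac{15}{131} + \frac{54}{151}\right) = 270 - \frac{4809}{19781} = \frac{5336061}{19781} \approx 269.76$)
$G{\left(X \right)} = \frac{19781}{1716138}$ ($G{\left(X \right)} = \frac{1}{-183 + \frac{5336061}{19781}} = \frac{1}{\frac{1716138}{19781}} = \frac{19781}{1716138}$)
$G{\left(u{\left(12 \right)} \right)} + T{\left(-207,552 \right)} = \frac{19781}{1716138} - 759 = - \frac{1302528961}{1716138}$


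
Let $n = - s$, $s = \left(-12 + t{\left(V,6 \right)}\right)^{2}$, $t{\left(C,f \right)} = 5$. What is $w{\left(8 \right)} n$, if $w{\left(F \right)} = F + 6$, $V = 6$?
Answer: $-686$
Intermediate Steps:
$s = 49$ ($s = \left(-12 + 5\right)^{2} = \left(-7\right)^{2} = 49$)
$w{\left(F \right)} = 6 + F$
$n = -49$ ($n = \left(-1\right) 49 = -49$)
$w{\left(8 \right)} n = \left(6 + 8\right) \left(-49\right) = 14 \left(-49\right) = -686$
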